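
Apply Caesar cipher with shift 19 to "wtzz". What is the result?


Caesar cipher: shift "wtzz" by 19
  'w' (pos 22) + 19 = pos 15 = 'p'
  't' (pos 19) + 19 = pos 12 = 'm'
  'z' (pos 25) + 19 = pos 18 = 's'
  'z' (pos 25) + 19 = pos 18 = 's'
Result: pmss

pmss


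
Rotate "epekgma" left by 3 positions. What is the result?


Input: "epekgma", rotate left by 3
First 3 characters: "epe"
Remaining characters: "kgma"
Concatenate remaining + first: "kgma" + "epe" = "kgmaepe"

kgmaepe


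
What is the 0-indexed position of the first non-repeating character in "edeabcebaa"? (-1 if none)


Input: edeabcebaa
Character frequencies:
  'a': 3
  'b': 2
  'c': 1
  'd': 1
  'e': 3
Scanning left to right for freq == 1:
  Position 0 ('e'): freq=3, skip
  Position 1 ('d'): unique! => answer = 1

1


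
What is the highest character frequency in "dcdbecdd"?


Input: dcdbecdd
Character counts:
  'b': 1
  'c': 2
  'd': 4
  'e': 1
Maximum frequency: 4

4


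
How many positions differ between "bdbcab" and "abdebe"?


Comparing "bdbcab" and "abdebe" position by position:
  Position 0: 'b' vs 'a' => DIFFER
  Position 1: 'd' vs 'b' => DIFFER
  Position 2: 'b' vs 'd' => DIFFER
  Position 3: 'c' vs 'e' => DIFFER
  Position 4: 'a' vs 'b' => DIFFER
  Position 5: 'b' vs 'e' => DIFFER
Positions that differ: 6

6


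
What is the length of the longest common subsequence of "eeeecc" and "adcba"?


LCS of "eeeecc" and "adcba"
DP table:
           a    d    c    b    a
      0    0    0    0    0    0
  e   0    0    0    0    0    0
  e   0    0    0    0    0    0
  e   0    0    0    0    0    0
  e   0    0    0    0    0    0
  c   0    0    0    1    1    1
  c   0    0    0    1    1    1
LCS length = dp[6][5] = 1

1


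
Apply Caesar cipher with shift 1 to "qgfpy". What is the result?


Caesar cipher: shift "qgfpy" by 1
  'q' (pos 16) + 1 = pos 17 = 'r'
  'g' (pos 6) + 1 = pos 7 = 'h'
  'f' (pos 5) + 1 = pos 6 = 'g'
  'p' (pos 15) + 1 = pos 16 = 'q'
  'y' (pos 24) + 1 = pos 25 = 'z'
Result: rhgqz

rhgqz


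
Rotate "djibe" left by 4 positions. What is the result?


Input: "djibe", rotate left by 4
First 4 characters: "djib"
Remaining characters: "e"
Concatenate remaining + first: "e" + "djib" = "edjib"

edjib


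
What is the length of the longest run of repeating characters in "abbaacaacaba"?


Input: "abbaacaacaba"
Scanning for longest run:
  Position 1 ('b'): new char, reset run to 1
  Position 2 ('b'): continues run of 'b', length=2
  Position 3 ('a'): new char, reset run to 1
  Position 4 ('a'): continues run of 'a', length=2
  Position 5 ('c'): new char, reset run to 1
  Position 6 ('a'): new char, reset run to 1
  Position 7 ('a'): continues run of 'a', length=2
  Position 8 ('c'): new char, reset run to 1
  Position 9 ('a'): new char, reset run to 1
  Position 10 ('b'): new char, reset run to 1
  Position 11 ('a'): new char, reset run to 1
Longest run: 'b' with length 2

2


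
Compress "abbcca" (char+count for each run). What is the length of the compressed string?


Input: abbcca
Runs:
  'a' x 1 => "a1"
  'b' x 2 => "b2"
  'c' x 2 => "c2"
  'a' x 1 => "a1"
Compressed: "a1b2c2a1"
Compressed length: 8

8


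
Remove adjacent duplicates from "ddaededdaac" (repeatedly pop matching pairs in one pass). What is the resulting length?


Input: ddaededdaac
Stack-based adjacent duplicate removal:
  Read 'd': push. Stack: d
  Read 'd': matches stack top 'd' => pop. Stack: (empty)
  Read 'a': push. Stack: a
  Read 'e': push. Stack: ae
  Read 'd': push. Stack: aed
  Read 'e': push. Stack: aede
  Read 'd': push. Stack: aeded
  Read 'd': matches stack top 'd' => pop. Stack: aede
  Read 'a': push. Stack: aedea
  Read 'a': matches stack top 'a' => pop. Stack: aede
  Read 'c': push. Stack: aedec
Final stack: "aedec" (length 5)

5


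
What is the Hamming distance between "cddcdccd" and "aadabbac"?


Comparing "cddcdccd" and "aadabbac" position by position:
  Position 0: 'c' vs 'a' => differ
  Position 1: 'd' vs 'a' => differ
  Position 2: 'd' vs 'd' => same
  Position 3: 'c' vs 'a' => differ
  Position 4: 'd' vs 'b' => differ
  Position 5: 'c' vs 'b' => differ
  Position 6: 'c' vs 'a' => differ
  Position 7: 'd' vs 'c' => differ
Total differences (Hamming distance): 7

7


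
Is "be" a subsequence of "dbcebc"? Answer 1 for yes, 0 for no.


Check if "be" is a subsequence of "dbcebc"
Greedy scan:
  Position 0 ('d'): no match needed
  Position 1 ('b'): matches sub[0] = 'b'
  Position 2 ('c'): no match needed
  Position 3 ('e'): matches sub[1] = 'e'
  Position 4 ('b'): no match needed
  Position 5 ('c'): no match needed
All 2 characters matched => is a subsequence

1


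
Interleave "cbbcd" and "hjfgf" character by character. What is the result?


Interleaving "cbbcd" and "hjfgf":
  Position 0: 'c' from first, 'h' from second => "ch"
  Position 1: 'b' from first, 'j' from second => "bj"
  Position 2: 'b' from first, 'f' from second => "bf"
  Position 3: 'c' from first, 'g' from second => "cg"
  Position 4: 'd' from first, 'f' from second => "df"
Result: chbjbfcgdf

chbjbfcgdf


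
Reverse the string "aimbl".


Input: aimbl
Reading characters right to left:
  Position 4: 'l'
  Position 3: 'b'
  Position 2: 'm'
  Position 1: 'i'
  Position 0: 'a'
Reversed: lbmia

lbmia


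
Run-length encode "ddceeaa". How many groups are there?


Input: ddceeaa
Scanning for consecutive runs:
  Group 1: 'd' x 2 (positions 0-1)
  Group 2: 'c' x 1 (positions 2-2)
  Group 3: 'e' x 2 (positions 3-4)
  Group 4: 'a' x 2 (positions 5-6)
Total groups: 4

4


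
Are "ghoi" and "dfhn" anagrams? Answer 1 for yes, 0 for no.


Strings: "ghoi", "dfhn"
Sorted first:  ghio
Sorted second: dfhn
Differ at position 0: 'g' vs 'd' => not anagrams

0


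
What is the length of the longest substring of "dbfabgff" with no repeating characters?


Input: "dbfabgff"
Sliding window (track last position of each char):
  Position 0 ('d'): window [0,0] length 1 -- new best
  Position 1 ('b'): window [0,1] length 2 -- new best
  Position 2 ('f'): window [0,2] length 3 -- new best
  Position 3 ('a'): window [0,3] length 4 -- new best
  Position 4 ('b'): repeat (last at 1), move window start to 2
  Position 4 ('b'): window [2,4] length 3
  Position 5 ('g'): window [2,5] length 4
  Position 6 ('f'): repeat (last at 2), move window start to 3
  Position 6 ('f'): window [3,6] length 4
  Position 7 ('f'): repeat (last at 6), move window start to 7
  Position 7 ('f'): window [7,7] length 1
Longest substring with no repeats: "dbfa" with length 4

4


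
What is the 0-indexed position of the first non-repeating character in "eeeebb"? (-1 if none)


Input: eeeebb
Character frequencies:
  'b': 2
  'e': 4
Scanning left to right for freq == 1:
  Position 0 ('e'): freq=4, skip
  Position 1 ('e'): freq=4, skip
  Position 2 ('e'): freq=4, skip
  Position 3 ('e'): freq=4, skip
  Position 4 ('b'): freq=2, skip
  Position 5 ('b'): freq=2, skip
  No unique character found => answer = -1

-1


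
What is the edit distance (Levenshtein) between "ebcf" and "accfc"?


Computing edit distance: "ebcf" -> "accfc"
DP table:
           a    c    c    f    c
      0    1    2    3    4    5
  e   1    1    2    3    4    5
  b   2    2    2    3    4    5
  c   3    3    2    2    3    4
  f   4    4    3    3    2    3
Edit distance = dp[4][5] = 3

3


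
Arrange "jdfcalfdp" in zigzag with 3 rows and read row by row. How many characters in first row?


Zigzag "jdfcalfdp" into 3 rows:
Placing characters:
  'j' => row 0
  'd' => row 1
  'f' => row 2
  'c' => row 1
  'a' => row 0
  'l' => row 1
  'f' => row 2
  'd' => row 1
  'p' => row 0
Rows:
  Row 0: "jap"
  Row 1: "dcld"
  Row 2: "ff"
First row length: 3

3


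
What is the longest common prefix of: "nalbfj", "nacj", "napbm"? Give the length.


Words: nalbfj, nacj, napbm
  Position 0: all 'n' => match
  Position 1: all 'a' => match
  Position 2: ('l', 'c', 'p') => mismatch, stop
LCP = "na" (length 2)

2


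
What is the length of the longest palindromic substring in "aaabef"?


Input: "aaabef"
Checking substrings for palindromes:
  [0:3] "aaa" (len 3) => palindrome
  [0:2] "aa" (len 2) => palindrome
  [1:3] "aa" (len 2) => palindrome
Longest palindromic substring: "aaa" with length 3

3


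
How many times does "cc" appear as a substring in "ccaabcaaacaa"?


Searching for "cc" in "ccaabcaaacaa"
Scanning each position:
  Position 0: "cc" => MATCH
  Position 1: "ca" => no
  Position 2: "aa" => no
  Position 3: "ab" => no
  Position 4: "bc" => no
  Position 5: "ca" => no
  Position 6: "aa" => no
  Position 7: "aa" => no
  Position 8: "ac" => no
  Position 9: "ca" => no
  Position 10: "aa" => no
Total occurrences: 1

1


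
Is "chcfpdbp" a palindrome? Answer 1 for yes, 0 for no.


Input: chcfpdbp
Reversed: pbdpfchc
  Compare pos 0 ('c') with pos 7 ('p'): MISMATCH
  Compare pos 1 ('h') with pos 6 ('b'): MISMATCH
  Compare pos 2 ('c') with pos 5 ('d'): MISMATCH
  Compare pos 3 ('f') with pos 4 ('p'): MISMATCH
Result: not a palindrome

0


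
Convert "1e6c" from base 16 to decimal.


Input: "1e6c" in base 16
Positional expansion:
  Digit '1' (value 1) x 16^3 = 4096
  Digit 'e' (value 14) x 16^2 = 3584
  Digit '6' (value 6) x 16^1 = 96
  Digit 'c' (value 12) x 16^0 = 12
Sum = 7788

7788


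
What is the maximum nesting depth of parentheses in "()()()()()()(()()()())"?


Input: "()()()()()()(()()()())"
Tracking depth:
  Position 0 '(': depth becomes 1
  Position 1 ')': depth becomes 0
  Position 2 '(': depth becomes 1
  Position 3 ')': depth becomes 0
  Position 4 '(': depth becomes 1
  Position 5 ')': depth becomes 0
  Position 6 '(': depth becomes 1
  Position 7 ')': depth becomes 0
  Position 8 '(': depth becomes 1
  Position 9 ')': depth becomes 0
  Position 10 '(': depth becomes 1
  Position 11 ')': depth becomes 0
  Position 12 '(': depth becomes 1
  Position 13 '(': depth becomes 2
  Position 14 ')': depth becomes 1
  Position 15 '(': depth becomes 2
  Position 16 ')': depth becomes 1
  Position 17 '(': depth becomes 2
  Position 18 ')': depth becomes 1
  Position 19 '(': depth becomes 2
  Position 20 ')': depth becomes 1
  Position 21 ')': depth becomes 0
Maximum depth reached: 2

2


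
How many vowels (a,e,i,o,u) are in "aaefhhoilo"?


Input: aaefhhoilo
Checking each character:
  'a' at position 0: vowel (running total: 1)
  'a' at position 1: vowel (running total: 2)
  'e' at position 2: vowel (running total: 3)
  'f' at position 3: consonant
  'h' at position 4: consonant
  'h' at position 5: consonant
  'o' at position 6: vowel (running total: 4)
  'i' at position 7: vowel (running total: 5)
  'l' at position 8: consonant
  'o' at position 9: vowel (running total: 6)
Total vowels: 6

6


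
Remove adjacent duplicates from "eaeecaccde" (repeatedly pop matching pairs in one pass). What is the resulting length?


Input: eaeecaccde
Stack-based adjacent duplicate removal:
  Read 'e': push. Stack: e
  Read 'a': push. Stack: ea
  Read 'e': push. Stack: eae
  Read 'e': matches stack top 'e' => pop. Stack: ea
  Read 'c': push. Stack: eac
  Read 'a': push. Stack: eaca
  Read 'c': push. Stack: eacac
  Read 'c': matches stack top 'c' => pop. Stack: eaca
  Read 'd': push. Stack: eacad
  Read 'e': push. Stack: eacade
Final stack: "eacade" (length 6)

6


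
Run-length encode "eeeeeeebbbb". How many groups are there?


Input: eeeeeeebbbb
Scanning for consecutive runs:
  Group 1: 'e' x 7 (positions 0-6)
  Group 2: 'b' x 4 (positions 7-10)
Total groups: 2

2


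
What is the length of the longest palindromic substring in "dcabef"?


Input: "dcabef"
Checking substrings for palindromes:
  No multi-char palindromic substrings found
Longest palindromic substring: "d" with length 1

1


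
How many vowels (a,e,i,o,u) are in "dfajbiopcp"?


Input: dfajbiopcp
Checking each character:
  'd' at position 0: consonant
  'f' at position 1: consonant
  'a' at position 2: vowel (running total: 1)
  'j' at position 3: consonant
  'b' at position 4: consonant
  'i' at position 5: vowel (running total: 2)
  'o' at position 6: vowel (running total: 3)
  'p' at position 7: consonant
  'c' at position 8: consonant
  'p' at position 9: consonant
Total vowels: 3

3


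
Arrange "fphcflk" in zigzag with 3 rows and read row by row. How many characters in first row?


Zigzag "fphcflk" into 3 rows:
Placing characters:
  'f' => row 0
  'p' => row 1
  'h' => row 2
  'c' => row 1
  'f' => row 0
  'l' => row 1
  'k' => row 2
Rows:
  Row 0: "ff"
  Row 1: "pcl"
  Row 2: "hk"
First row length: 2

2


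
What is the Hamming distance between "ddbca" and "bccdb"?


Comparing "ddbca" and "bccdb" position by position:
  Position 0: 'd' vs 'b' => differ
  Position 1: 'd' vs 'c' => differ
  Position 2: 'b' vs 'c' => differ
  Position 3: 'c' vs 'd' => differ
  Position 4: 'a' vs 'b' => differ
Total differences (Hamming distance): 5

5


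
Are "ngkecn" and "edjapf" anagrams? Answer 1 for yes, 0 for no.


Strings: "ngkecn", "edjapf"
Sorted first:  cegknn
Sorted second: adefjp
Differ at position 0: 'c' vs 'a' => not anagrams

0


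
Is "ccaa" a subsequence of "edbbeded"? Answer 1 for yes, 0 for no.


Check if "ccaa" is a subsequence of "edbbeded"
Greedy scan:
  Position 0 ('e'): no match needed
  Position 1 ('d'): no match needed
  Position 2 ('b'): no match needed
  Position 3 ('b'): no match needed
  Position 4 ('e'): no match needed
  Position 5 ('d'): no match needed
  Position 6 ('e'): no match needed
  Position 7 ('d'): no match needed
Only matched 0/4 characters => not a subsequence

0


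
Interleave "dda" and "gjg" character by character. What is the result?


Interleaving "dda" and "gjg":
  Position 0: 'd' from first, 'g' from second => "dg"
  Position 1: 'd' from first, 'j' from second => "dj"
  Position 2: 'a' from first, 'g' from second => "ag"
Result: dgdjag

dgdjag


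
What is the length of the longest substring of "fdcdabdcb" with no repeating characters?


Input: "fdcdabdcb"
Sliding window (track last position of each char):
  Position 0 ('f'): window [0,0] length 1 -- new best
  Position 1 ('d'): window [0,1] length 2 -- new best
  Position 2 ('c'): window [0,2] length 3 -- new best
  Position 3 ('d'): repeat (last at 1), move window start to 2
  Position 3 ('d'): window [2,3] length 2
  Position 4 ('a'): window [2,4] length 3
  Position 5 ('b'): window [2,5] length 4 -- new best
  Position 6 ('d'): repeat (last at 3), move window start to 4
  Position 6 ('d'): window [4,6] length 3
  Position 7 ('c'): window [4,7] length 4
  Position 8 ('b'): repeat (last at 5), move window start to 6
  Position 8 ('b'): window [6,8] length 3
Longest substring with no repeats: "cdab" with length 4

4


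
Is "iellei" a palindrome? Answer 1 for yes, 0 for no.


Input: iellei
Reversed: iellei
  Compare pos 0 ('i') with pos 5 ('i'): match
  Compare pos 1 ('e') with pos 4 ('e'): match
  Compare pos 2 ('l') with pos 3 ('l'): match
Result: palindrome

1


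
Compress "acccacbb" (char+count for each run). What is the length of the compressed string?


Input: acccacbb
Runs:
  'a' x 1 => "a1"
  'c' x 3 => "c3"
  'a' x 1 => "a1"
  'c' x 1 => "c1"
  'b' x 2 => "b2"
Compressed: "a1c3a1c1b2"
Compressed length: 10

10


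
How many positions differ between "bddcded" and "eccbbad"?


Comparing "bddcded" and "eccbbad" position by position:
  Position 0: 'b' vs 'e' => DIFFER
  Position 1: 'd' vs 'c' => DIFFER
  Position 2: 'd' vs 'c' => DIFFER
  Position 3: 'c' vs 'b' => DIFFER
  Position 4: 'd' vs 'b' => DIFFER
  Position 5: 'e' vs 'a' => DIFFER
  Position 6: 'd' vs 'd' => same
Positions that differ: 6

6


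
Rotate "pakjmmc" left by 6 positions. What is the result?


Input: "pakjmmc", rotate left by 6
First 6 characters: "pakjmm"
Remaining characters: "c"
Concatenate remaining + first: "c" + "pakjmm" = "cpakjmm"

cpakjmm


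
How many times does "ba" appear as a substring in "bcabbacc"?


Searching for "ba" in "bcabbacc"
Scanning each position:
  Position 0: "bc" => no
  Position 1: "ca" => no
  Position 2: "ab" => no
  Position 3: "bb" => no
  Position 4: "ba" => MATCH
  Position 5: "ac" => no
  Position 6: "cc" => no
Total occurrences: 1

1


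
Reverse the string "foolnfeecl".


Input: foolnfeecl
Reading characters right to left:
  Position 9: 'l'
  Position 8: 'c'
  Position 7: 'e'
  Position 6: 'e'
  Position 5: 'f'
  Position 4: 'n'
  Position 3: 'l'
  Position 2: 'o'
  Position 1: 'o'
  Position 0: 'f'
Reversed: lceefnloof

lceefnloof


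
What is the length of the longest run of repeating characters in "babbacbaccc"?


Input: "babbacbaccc"
Scanning for longest run:
  Position 1 ('a'): new char, reset run to 1
  Position 2 ('b'): new char, reset run to 1
  Position 3 ('b'): continues run of 'b', length=2
  Position 4 ('a'): new char, reset run to 1
  Position 5 ('c'): new char, reset run to 1
  Position 6 ('b'): new char, reset run to 1
  Position 7 ('a'): new char, reset run to 1
  Position 8 ('c'): new char, reset run to 1
  Position 9 ('c'): continues run of 'c', length=2
  Position 10 ('c'): continues run of 'c', length=3
Longest run: 'c' with length 3

3


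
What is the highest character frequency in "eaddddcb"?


Input: eaddddcb
Character counts:
  'a': 1
  'b': 1
  'c': 1
  'd': 4
  'e': 1
Maximum frequency: 4

4


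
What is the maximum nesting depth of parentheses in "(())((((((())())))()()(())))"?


Input: "(())((((((())())))()()(())))"
Tracking depth:
  Position 0 '(': depth becomes 1
  Position 1 '(': depth becomes 2
  Position 2 ')': depth becomes 1
  Position 3 ')': depth becomes 0
  Position 4 '(': depth becomes 1
  Position 5 '(': depth becomes 2
  Position 6 '(': depth becomes 3
  Position 7 '(': depth becomes 4
  Position 8 '(': depth becomes 5
  Position 9 '(': depth becomes 6
  Position 10 '(': depth becomes 7
  Position 11 ')': depth becomes 6
  Position 12 ')': depth becomes 5
  Position 13 '(': depth becomes 6
  Position 14 ')': depth becomes 5
  Position 15 ')': depth becomes 4
  Position 16 ')': depth becomes 3
  Position 17 ')': depth becomes 2
  Position 18 '(': depth becomes 3
  Position 19 ')': depth becomes 2
  Position 20 '(': depth becomes 3
  Position 21 ')': depth becomes 2
  Position 22 '(': depth becomes 3
  Position 23 '(': depth becomes 4
  Position 24 ')': depth becomes 3
  Position 25 ')': depth becomes 2
  Position 26 ')': depth becomes 1
  Position 27 ')': depth becomes 0
Maximum depth reached: 7

7


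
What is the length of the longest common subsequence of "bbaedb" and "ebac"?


LCS of "bbaedb" and "ebac"
DP table:
           e    b    a    c
      0    0    0    0    0
  b   0    0    1    1    1
  b   0    0    1    1    1
  a   0    0    1    2    2
  e   0    1    1    2    2
  d   0    1    1    2    2
  b   0    1    2    2    2
LCS length = dp[6][4] = 2

2


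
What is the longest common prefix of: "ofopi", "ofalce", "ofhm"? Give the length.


Words: ofopi, ofalce, ofhm
  Position 0: all 'o' => match
  Position 1: all 'f' => match
  Position 2: ('o', 'a', 'h') => mismatch, stop
LCP = "of" (length 2)

2


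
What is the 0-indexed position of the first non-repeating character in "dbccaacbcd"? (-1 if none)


Input: dbccaacbcd
Character frequencies:
  'a': 2
  'b': 2
  'c': 4
  'd': 2
Scanning left to right for freq == 1:
  Position 0 ('d'): freq=2, skip
  Position 1 ('b'): freq=2, skip
  Position 2 ('c'): freq=4, skip
  Position 3 ('c'): freq=4, skip
  Position 4 ('a'): freq=2, skip
  Position 5 ('a'): freq=2, skip
  Position 6 ('c'): freq=4, skip
  Position 7 ('b'): freq=2, skip
  Position 8 ('c'): freq=4, skip
  Position 9 ('d'): freq=2, skip
  No unique character found => answer = -1

-1


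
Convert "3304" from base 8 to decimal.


Input: "3304" in base 8
Positional expansion:
  Digit '3' (value 3) x 8^3 = 1536
  Digit '3' (value 3) x 8^2 = 192
  Digit '0' (value 0) x 8^1 = 0
  Digit '4' (value 4) x 8^0 = 4
Sum = 1732

1732


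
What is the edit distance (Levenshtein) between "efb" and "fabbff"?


Computing edit distance: "efb" -> "fabbff"
DP table:
           f    a    b    b    f    f
      0    1    2    3    4    5    6
  e   1    1    2    3    4    5    6
  f   2    1    2    3    4    4    5
  b   3    2    2    2    3    4    5
Edit distance = dp[3][6] = 5

5


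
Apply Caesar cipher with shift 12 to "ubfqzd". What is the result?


Caesar cipher: shift "ubfqzd" by 12
  'u' (pos 20) + 12 = pos 6 = 'g'
  'b' (pos 1) + 12 = pos 13 = 'n'
  'f' (pos 5) + 12 = pos 17 = 'r'
  'q' (pos 16) + 12 = pos 2 = 'c'
  'z' (pos 25) + 12 = pos 11 = 'l'
  'd' (pos 3) + 12 = pos 15 = 'p'
Result: gnrclp

gnrclp


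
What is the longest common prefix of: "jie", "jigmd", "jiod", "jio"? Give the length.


Words: jie, jigmd, jiod, jio
  Position 0: all 'j' => match
  Position 1: all 'i' => match
  Position 2: ('e', 'g', 'o', 'o') => mismatch, stop
LCP = "ji" (length 2)

2


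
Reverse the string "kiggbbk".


Input: kiggbbk
Reading characters right to left:
  Position 6: 'k'
  Position 5: 'b'
  Position 4: 'b'
  Position 3: 'g'
  Position 2: 'g'
  Position 1: 'i'
  Position 0: 'k'
Reversed: kbbggik

kbbggik


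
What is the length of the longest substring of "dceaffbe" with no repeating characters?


Input: "dceaffbe"
Sliding window (track last position of each char):
  Position 0 ('d'): window [0,0] length 1 -- new best
  Position 1 ('c'): window [0,1] length 2 -- new best
  Position 2 ('e'): window [0,2] length 3 -- new best
  Position 3 ('a'): window [0,3] length 4 -- new best
  Position 4 ('f'): window [0,4] length 5 -- new best
  Position 5 ('f'): repeat (last at 4), move window start to 5
  Position 5 ('f'): window [5,5] length 1
  Position 6 ('b'): window [5,6] length 2
  Position 7 ('e'): window [5,7] length 3
Longest substring with no repeats: "dceaf" with length 5

5


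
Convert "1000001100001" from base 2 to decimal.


Input: "1000001100001" in base 2
Positional expansion:
  Digit '1' (value 1) x 2^12 = 4096
  Digit '0' (value 0) x 2^11 = 0
  Digit '0' (value 0) x 2^10 = 0
  Digit '0' (value 0) x 2^9 = 0
  Digit '0' (value 0) x 2^8 = 0
  Digit '0' (value 0) x 2^7 = 0
  Digit '1' (value 1) x 2^6 = 64
  Digit '1' (value 1) x 2^5 = 32
  Digit '0' (value 0) x 2^4 = 0
  Digit '0' (value 0) x 2^3 = 0
  Digit '0' (value 0) x 2^2 = 0
  Digit '0' (value 0) x 2^1 = 0
  Digit '1' (value 1) x 2^0 = 1
Sum = 4193

4193


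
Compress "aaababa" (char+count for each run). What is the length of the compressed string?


Input: aaababa
Runs:
  'a' x 3 => "a3"
  'b' x 1 => "b1"
  'a' x 1 => "a1"
  'b' x 1 => "b1"
  'a' x 1 => "a1"
Compressed: "a3b1a1b1a1"
Compressed length: 10

10


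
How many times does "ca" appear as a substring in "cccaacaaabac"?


Searching for "ca" in "cccaacaaabac"
Scanning each position:
  Position 0: "cc" => no
  Position 1: "cc" => no
  Position 2: "ca" => MATCH
  Position 3: "aa" => no
  Position 4: "ac" => no
  Position 5: "ca" => MATCH
  Position 6: "aa" => no
  Position 7: "aa" => no
  Position 8: "ab" => no
  Position 9: "ba" => no
  Position 10: "ac" => no
Total occurrences: 2

2


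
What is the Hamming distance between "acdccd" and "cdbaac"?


Comparing "acdccd" and "cdbaac" position by position:
  Position 0: 'a' vs 'c' => differ
  Position 1: 'c' vs 'd' => differ
  Position 2: 'd' vs 'b' => differ
  Position 3: 'c' vs 'a' => differ
  Position 4: 'c' vs 'a' => differ
  Position 5: 'd' vs 'c' => differ
Total differences (Hamming distance): 6

6


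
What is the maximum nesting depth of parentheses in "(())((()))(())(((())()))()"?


Input: "(())((()))(())(((())()))()"
Tracking depth:
  Position 0 '(': depth becomes 1
  Position 1 '(': depth becomes 2
  Position 2 ')': depth becomes 1
  Position 3 ')': depth becomes 0
  Position 4 '(': depth becomes 1
  Position 5 '(': depth becomes 2
  Position 6 '(': depth becomes 3
  Position 7 ')': depth becomes 2
  Position 8 ')': depth becomes 1
  Position 9 ')': depth becomes 0
  Position 10 '(': depth becomes 1
  Position 11 '(': depth becomes 2
  Position 12 ')': depth becomes 1
  Position 13 ')': depth becomes 0
  Position 14 '(': depth becomes 1
  Position 15 '(': depth becomes 2
  Position 16 '(': depth becomes 3
  Position 17 '(': depth becomes 4
  Position 18 ')': depth becomes 3
  Position 19 ')': depth becomes 2
  Position 20 '(': depth becomes 3
  Position 21 ')': depth becomes 2
  Position 22 ')': depth becomes 1
  Position 23 ')': depth becomes 0
  Position 24 '(': depth becomes 1
  Position 25 ')': depth becomes 0
Maximum depth reached: 4

4


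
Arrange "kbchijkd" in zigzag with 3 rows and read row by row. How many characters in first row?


Zigzag "kbchijkd" into 3 rows:
Placing characters:
  'k' => row 0
  'b' => row 1
  'c' => row 2
  'h' => row 1
  'i' => row 0
  'j' => row 1
  'k' => row 2
  'd' => row 1
Rows:
  Row 0: "ki"
  Row 1: "bhjd"
  Row 2: "ck"
First row length: 2

2


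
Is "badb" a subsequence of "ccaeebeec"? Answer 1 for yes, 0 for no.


Check if "badb" is a subsequence of "ccaeebeec"
Greedy scan:
  Position 0 ('c'): no match needed
  Position 1 ('c'): no match needed
  Position 2 ('a'): no match needed
  Position 3 ('e'): no match needed
  Position 4 ('e'): no match needed
  Position 5 ('b'): matches sub[0] = 'b'
  Position 6 ('e'): no match needed
  Position 7 ('e'): no match needed
  Position 8 ('c'): no match needed
Only matched 1/4 characters => not a subsequence

0


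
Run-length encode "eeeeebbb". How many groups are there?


Input: eeeeebbb
Scanning for consecutive runs:
  Group 1: 'e' x 5 (positions 0-4)
  Group 2: 'b' x 3 (positions 5-7)
Total groups: 2

2


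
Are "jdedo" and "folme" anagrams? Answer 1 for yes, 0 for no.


Strings: "jdedo", "folme"
Sorted first:  ddejo
Sorted second: eflmo
Differ at position 0: 'd' vs 'e' => not anagrams

0


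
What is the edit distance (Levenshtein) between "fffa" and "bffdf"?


Computing edit distance: "fffa" -> "bffdf"
DP table:
           b    f    f    d    f
      0    1    2    3    4    5
  f   1    1    1    2    3    4
  f   2    2    1    1    2    3
  f   3    3    2    1    2    2
  a   4    4    3    2    2    3
Edit distance = dp[4][5] = 3

3


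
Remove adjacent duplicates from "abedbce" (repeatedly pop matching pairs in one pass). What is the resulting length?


Input: abedbce
Stack-based adjacent duplicate removal:
  Read 'a': push. Stack: a
  Read 'b': push. Stack: ab
  Read 'e': push. Stack: abe
  Read 'd': push. Stack: abed
  Read 'b': push. Stack: abedb
  Read 'c': push. Stack: abedbc
  Read 'e': push. Stack: abedbce
Final stack: "abedbce" (length 7)

7


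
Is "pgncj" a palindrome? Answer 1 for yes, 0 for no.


Input: pgncj
Reversed: jcngp
  Compare pos 0 ('p') with pos 4 ('j'): MISMATCH
  Compare pos 1 ('g') with pos 3 ('c'): MISMATCH
Result: not a palindrome

0


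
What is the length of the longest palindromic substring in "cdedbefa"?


Input: "cdedbefa"
Checking substrings for palindromes:
  [1:4] "ded" (len 3) => palindrome
Longest palindromic substring: "ded" with length 3

3


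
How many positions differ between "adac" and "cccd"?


Comparing "adac" and "cccd" position by position:
  Position 0: 'a' vs 'c' => DIFFER
  Position 1: 'd' vs 'c' => DIFFER
  Position 2: 'a' vs 'c' => DIFFER
  Position 3: 'c' vs 'd' => DIFFER
Positions that differ: 4

4


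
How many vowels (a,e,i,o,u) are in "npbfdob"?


Input: npbfdob
Checking each character:
  'n' at position 0: consonant
  'p' at position 1: consonant
  'b' at position 2: consonant
  'f' at position 3: consonant
  'd' at position 4: consonant
  'o' at position 5: vowel (running total: 1)
  'b' at position 6: consonant
Total vowels: 1

1


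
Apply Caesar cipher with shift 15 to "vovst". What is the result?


Caesar cipher: shift "vovst" by 15
  'v' (pos 21) + 15 = pos 10 = 'k'
  'o' (pos 14) + 15 = pos 3 = 'd'
  'v' (pos 21) + 15 = pos 10 = 'k'
  's' (pos 18) + 15 = pos 7 = 'h'
  't' (pos 19) + 15 = pos 8 = 'i'
Result: kdkhi

kdkhi


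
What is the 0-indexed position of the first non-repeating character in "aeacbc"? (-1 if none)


Input: aeacbc
Character frequencies:
  'a': 2
  'b': 1
  'c': 2
  'e': 1
Scanning left to right for freq == 1:
  Position 0 ('a'): freq=2, skip
  Position 1 ('e'): unique! => answer = 1

1


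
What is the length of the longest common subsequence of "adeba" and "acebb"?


LCS of "adeba" and "acebb"
DP table:
           a    c    e    b    b
      0    0    0    0    0    0
  a   0    1    1    1    1    1
  d   0    1    1    1    1    1
  e   0    1    1    2    2    2
  b   0    1    1    2    3    3
  a   0    1    1    2    3    3
LCS length = dp[5][5] = 3

3


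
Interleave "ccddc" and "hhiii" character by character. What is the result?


Interleaving "ccddc" and "hhiii":
  Position 0: 'c' from first, 'h' from second => "ch"
  Position 1: 'c' from first, 'h' from second => "ch"
  Position 2: 'd' from first, 'i' from second => "di"
  Position 3: 'd' from first, 'i' from second => "di"
  Position 4: 'c' from first, 'i' from second => "ci"
Result: chchdidici

chchdidici


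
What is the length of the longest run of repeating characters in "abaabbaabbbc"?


Input: "abaabbaabbbc"
Scanning for longest run:
  Position 1 ('b'): new char, reset run to 1
  Position 2 ('a'): new char, reset run to 1
  Position 3 ('a'): continues run of 'a', length=2
  Position 4 ('b'): new char, reset run to 1
  Position 5 ('b'): continues run of 'b', length=2
  Position 6 ('a'): new char, reset run to 1
  Position 7 ('a'): continues run of 'a', length=2
  Position 8 ('b'): new char, reset run to 1
  Position 9 ('b'): continues run of 'b', length=2
  Position 10 ('b'): continues run of 'b', length=3
  Position 11 ('c'): new char, reset run to 1
Longest run: 'b' with length 3

3


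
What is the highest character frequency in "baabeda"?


Input: baabeda
Character counts:
  'a': 3
  'b': 2
  'd': 1
  'e': 1
Maximum frequency: 3

3


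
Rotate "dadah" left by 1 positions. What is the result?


Input: "dadah", rotate left by 1
First 1 characters: "d"
Remaining characters: "adah"
Concatenate remaining + first: "adah" + "d" = "adahd"

adahd


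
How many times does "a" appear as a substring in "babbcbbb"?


Searching for "a" in "babbcbbb"
Scanning each position:
  Position 0: "b" => no
  Position 1: "a" => MATCH
  Position 2: "b" => no
  Position 3: "b" => no
  Position 4: "c" => no
  Position 5: "b" => no
  Position 6: "b" => no
  Position 7: "b" => no
Total occurrences: 1

1


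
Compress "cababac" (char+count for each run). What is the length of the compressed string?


Input: cababac
Runs:
  'c' x 1 => "c1"
  'a' x 1 => "a1"
  'b' x 1 => "b1"
  'a' x 1 => "a1"
  'b' x 1 => "b1"
  'a' x 1 => "a1"
  'c' x 1 => "c1"
Compressed: "c1a1b1a1b1a1c1"
Compressed length: 14

14


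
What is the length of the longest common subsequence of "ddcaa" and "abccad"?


LCS of "ddcaa" and "abccad"
DP table:
           a    b    c    c    a    d
      0    0    0    0    0    0    0
  d   0    0    0    0    0    0    1
  d   0    0    0    0    0    0    1
  c   0    0    0    1    1    1    1
  a   0    1    1    1    1    2    2
  a   0    1    1    1    1    2    2
LCS length = dp[5][6] = 2

2


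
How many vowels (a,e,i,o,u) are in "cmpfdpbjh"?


Input: cmpfdpbjh
Checking each character:
  'c' at position 0: consonant
  'm' at position 1: consonant
  'p' at position 2: consonant
  'f' at position 3: consonant
  'd' at position 4: consonant
  'p' at position 5: consonant
  'b' at position 6: consonant
  'j' at position 7: consonant
  'h' at position 8: consonant
Total vowels: 0

0


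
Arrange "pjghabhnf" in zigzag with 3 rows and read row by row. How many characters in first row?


Zigzag "pjghabhnf" into 3 rows:
Placing characters:
  'p' => row 0
  'j' => row 1
  'g' => row 2
  'h' => row 1
  'a' => row 0
  'b' => row 1
  'h' => row 2
  'n' => row 1
  'f' => row 0
Rows:
  Row 0: "paf"
  Row 1: "jhbn"
  Row 2: "gh"
First row length: 3

3


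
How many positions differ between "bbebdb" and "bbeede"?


Comparing "bbebdb" and "bbeede" position by position:
  Position 0: 'b' vs 'b' => same
  Position 1: 'b' vs 'b' => same
  Position 2: 'e' vs 'e' => same
  Position 3: 'b' vs 'e' => DIFFER
  Position 4: 'd' vs 'd' => same
  Position 5: 'b' vs 'e' => DIFFER
Positions that differ: 2

2


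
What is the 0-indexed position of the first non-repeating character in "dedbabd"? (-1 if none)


Input: dedbabd
Character frequencies:
  'a': 1
  'b': 2
  'd': 3
  'e': 1
Scanning left to right for freq == 1:
  Position 0 ('d'): freq=3, skip
  Position 1 ('e'): unique! => answer = 1

1


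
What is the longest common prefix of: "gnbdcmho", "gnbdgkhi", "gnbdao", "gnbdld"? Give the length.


Words: gnbdcmho, gnbdgkhi, gnbdao, gnbdld
  Position 0: all 'g' => match
  Position 1: all 'n' => match
  Position 2: all 'b' => match
  Position 3: all 'd' => match
  Position 4: ('c', 'g', 'a', 'l') => mismatch, stop
LCP = "gnbd" (length 4)

4


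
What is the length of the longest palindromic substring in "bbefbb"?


Input: "bbefbb"
Checking substrings for palindromes:
  [0:2] "bb" (len 2) => palindrome
  [4:6] "bb" (len 2) => palindrome
Longest palindromic substring: "bb" with length 2

2


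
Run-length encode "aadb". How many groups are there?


Input: aadb
Scanning for consecutive runs:
  Group 1: 'a' x 2 (positions 0-1)
  Group 2: 'd' x 1 (positions 2-2)
  Group 3: 'b' x 1 (positions 3-3)
Total groups: 3

3


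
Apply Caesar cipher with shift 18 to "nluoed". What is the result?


Caesar cipher: shift "nluoed" by 18
  'n' (pos 13) + 18 = pos 5 = 'f'
  'l' (pos 11) + 18 = pos 3 = 'd'
  'u' (pos 20) + 18 = pos 12 = 'm'
  'o' (pos 14) + 18 = pos 6 = 'g'
  'e' (pos 4) + 18 = pos 22 = 'w'
  'd' (pos 3) + 18 = pos 21 = 'v'
Result: fdmgwv

fdmgwv


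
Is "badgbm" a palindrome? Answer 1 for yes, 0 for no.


Input: badgbm
Reversed: mbgdab
  Compare pos 0 ('b') with pos 5 ('m'): MISMATCH
  Compare pos 1 ('a') with pos 4 ('b'): MISMATCH
  Compare pos 2 ('d') with pos 3 ('g'): MISMATCH
Result: not a palindrome

0


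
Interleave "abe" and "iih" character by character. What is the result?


Interleaving "abe" and "iih":
  Position 0: 'a' from first, 'i' from second => "ai"
  Position 1: 'b' from first, 'i' from second => "bi"
  Position 2: 'e' from first, 'h' from second => "eh"
Result: aibieh

aibieh


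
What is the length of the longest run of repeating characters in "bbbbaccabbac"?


Input: "bbbbaccabbac"
Scanning for longest run:
  Position 1 ('b'): continues run of 'b', length=2
  Position 2 ('b'): continues run of 'b', length=3
  Position 3 ('b'): continues run of 'b', length=4
  Position 4 ('a'): new char, reset run to 1
  Position 5 ('c'): new char, reset run to 1
  Position 6 ('c'): continues run of 'c', length=2
  Position 7 ('a'): new char, reset run to 1
  Position 8 ('b'): new char, reset run to 1
  Position 9 ('b'): continues run of 'b', length=2
  Position 10 ('a'): new char, reset run to 1
  Position 11 ('c'): new char, reset run to 1
Longest run: 'b' with length 4

4


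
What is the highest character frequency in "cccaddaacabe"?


Input: cccaddaacabe
Character counts:
  'a': 4
  'b': 1
  'c': 4
  'd': 2
  'e': 1
Maximum frequency: 4

4


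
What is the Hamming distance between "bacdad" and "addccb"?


Comparing "bacdad" and "addccb" position by position:
  Position 0: 'b' vs 'a' => differ
  Position 1: 'a' vs 'd' => differ
  Position 2: 'c' vs 'd' => differ
  Position 3: 'd' vs 'c' => differ
  Position 4: 'a' vs 'c' => differ
  Position 5: 'd' vs 'b' => differ
Total differences (Hamming distance): 6

6


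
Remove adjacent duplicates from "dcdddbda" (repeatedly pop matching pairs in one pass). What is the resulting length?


Input: dcdddbda
Stack-based adjacent duplicate removal:
  Read 'd': push. Stack: d
  Read 'c': push. Stack: dc
  Read 'd': push. Stack: dcd
  Read 'd': matches stack top 'd' => pop. Stack: dc
  Read 'd': push. Stack: dcd
  Read 'b': push. Stack: dcdb
  Read 'd': push. Stack: dcdbd
  Read 'a': push. Stack: dcdbda
Final stack: "dcdbda" (length 6)

6


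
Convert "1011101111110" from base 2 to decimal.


Input: "1011101111110" in base 2
Positional expansion:
  Digit '1' (value 1) x 2^12 = 4096
  Digit '0' (value 0) x 2^11 = 0
  Digit '1' (value 1) x 2^10 = 1024
  Digit '1' (value 1) x 2^9 = 512
  Digit '1' (value 1) x 2^8 = 256
  Digit '0' (value 0) x 2^7 = 0
  Digit '1' (value 1) x 2^6 = 64
  Digit '1' (value 1) x 2^5 = 32
  Digit '1' (value 1) x 2^4 = 16
  Digit '1' (value 1) x 2^3 = 8
  Digit '1' (value 1) x 2^2 = 4
  Digit '1' (value 1) x 2^1 = 2
  Digit '0' (value 0) x 2^0 = 0
Sum = 6014

6014


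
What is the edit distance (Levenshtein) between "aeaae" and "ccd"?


Computing edit distance: "aeaae" -> "ccd"
DP table:
           c    c    d
      0    1    2    3
  a   1    1    2    3
  e   2    2    2    3
  a   3    3    3    3
  a   4    4    4    4
  e   5    5    5    5
Edit distance = dp[5][3] = 5

5


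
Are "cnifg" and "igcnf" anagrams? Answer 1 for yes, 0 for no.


Strings: "cnifg", "igcnf"
Sorted first:  cfgin
Sorted second: cfgin
Sorted forms match => anagrams

1


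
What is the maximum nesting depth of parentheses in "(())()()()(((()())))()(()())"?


Input: "(())()()()(((()())))()(()())"
Tracking depth:
  Position 0 '(': depth becomes 1
  Position 1 '(': depth becomes 2
  Position 2 ')': depth becomes 1
  Position 3 ')': depth becomes 0
  Position 4 '(': depth becomes 1
  Position 5 ')': depth becomes 0
  Position 6 '(': depth becomes 1
  Position 7 ')': depth becomes 0
  Position 8 '(': depth becomes 1
  Position 9 ')': depth becomes 0
  Position 10 '(': depth becomes 1
  Position 11 '(': depth becomes 2
  Position 12 '(': depth becomes 3
  Position 13 '(': depth becomes 4
  Position 14 ')': depth becomes 3
  Position 15 '(': depth becomes 4
  Position 16 ')': depth becomes 3
  Position 17 ')': depth becomes 2
  Position 18 ')': depth becomes 1
  Position 19 ')': depth becomes 0
  Position 20 '(': depth becomes 1
  Position 21 ')': depth becomes 0
  Position 22 '(': depth becomes 1
  Position 23 '(': depth becomes 2
  Position 24 ')': depth becomes 1
  Position 25 '(': depth becomes 2
  Position 26 ')': depth becomes 1
  Position 27 ')': depth becomes 0
Maximum depth reached: 4

4


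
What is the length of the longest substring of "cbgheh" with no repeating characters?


Input: "cbgheh"
Sliding window (track last position of each char):
  Position 0 ('c'): window [0,0] length 1 -- new best
  Position 1 ('b'): window [0,1] length 2 -- new best
  Position 2 ('g'): window [0,2] length 3 -- new best
  Position 3 ('h'): window [0,3] length 4 -- new best
  Position 4 ('e'): window [0,4] length 5 -- new best
  Position 5 ('h'): repeat (last at 3), move window start to 4
  Position 5 ('h'): window [4,5] length 2
Longest substring with no repeats: "cbghe" with length 5

5


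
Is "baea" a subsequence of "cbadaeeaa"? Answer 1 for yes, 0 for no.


Check if "baea" is a subsequence of "cbadaeeaa"
Greedy scan:
  Position 0 ('c'): no match needed
  Position 1 ('b'): matches sub[0] = 'b'
  Position 2 ('a'): matches sub[1] = 'a'
  Position 3 ('d'): no match needed
  Position 4 ('a'): no match needed
  Position 5 ('e'): matches sub[2] = 'e'
  Position 6 ('e'): no match needed
  Position 7 ('a'): matches sub[3] = 'a'
  Position 8 ('a'): no match needed
All 4 characters matched => is a subsequence

1


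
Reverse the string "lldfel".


Input: lldfel
Reading characters right to left:
  Position 5: 'l'
  Position 4: 'e'
  Position 3: 'f'
  Position 2: 'd'
  Position 1: 'l'
  Position 0: 'l'
Reversed: lefdll

lefdll


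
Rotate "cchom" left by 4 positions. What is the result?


Input: "cchom", rotate left by 4
First 4 characters: "ccho"
Remaining characters: "m"
Concatenate remaining + first: "m" + "ccho" = "mccho"

mccho


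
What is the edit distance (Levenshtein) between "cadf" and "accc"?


Computing edit distance: "cadf" -> "accc"
DP table:
           a    c    c    c
      0    1    2    3    4
  c   1    1    1    2    3
  a   2    1    2    2    3
  d   3    2    2    3    3
  f   4    3    3    3    4
Edit distance = dp[4][4] = 4

4
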